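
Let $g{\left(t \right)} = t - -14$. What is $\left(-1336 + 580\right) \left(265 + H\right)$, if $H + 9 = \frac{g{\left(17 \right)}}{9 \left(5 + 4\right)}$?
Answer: $- \frac{581476}{3} \approx -1.9383 \cdot 10^{5}$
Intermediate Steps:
$g{\left(t \right)} = 14 + t$ ($g{\left(t \right)} = t + 14 = 14 + t$)
$H = - \frac{698}{81}$ ($H = -9 + \frac{14 + 17}{9 \left(5 + 4\right)} = -9 + \frac{31}{9 \cdot 9} = -9 + \frac{31}{81} = - \frac{698}{81} \approx -8.6173$)
$\left(-1336 + 580\right) \left(265 + H\right) = \left(-1336 + 580\right) \left(265 - \frac{698}{81}\right) = \left(-756\right) \frac{20767}{81} = - \frac{581476}{3}$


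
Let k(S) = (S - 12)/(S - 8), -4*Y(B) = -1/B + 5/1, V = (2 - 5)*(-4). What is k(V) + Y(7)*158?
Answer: -1343/7 ≈ -191.86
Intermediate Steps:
V = 12 (V = -3*(-4) = 12)
Y(B) = -5/4 + 1/(4*B) (Y(B) = -(-1/B + 5/1)/4 = -(-1/B + 5*1)/4 = -(-1/B + 5)/4 = -(5 - 1/B)/4 = -5/4 + 1/(4*B))
k(S) = (-12 + S)/(-8 + S)
k(V) + Y(7)*158 = (-12 + 12)/(-8 + 12) + ((1/4)*(1 - 5*7)/7)*158 = 0/4 + ((1/4)*(1/7)*(1 - 35))*158 = (1/4)*0 + ((1/4)*(1/7)*(-34))*158 = 0 - 17/14*158 = 0 - 1343/7 = -1343/7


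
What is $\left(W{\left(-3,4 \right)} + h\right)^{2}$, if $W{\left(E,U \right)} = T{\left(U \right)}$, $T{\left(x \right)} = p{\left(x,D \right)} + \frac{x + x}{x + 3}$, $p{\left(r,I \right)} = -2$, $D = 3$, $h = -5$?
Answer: $\frac{1681}{49} \approx 34.306$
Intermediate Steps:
$T{\left(x \right)} = -2 + \frac{2 x}{3 + x}$ ($T{\left(x \right)} = -2 + \frac{x + x}{x + 3} = -2 + \frac{2 x}{3 + x}$)
$W{\left(E,U \right)} = - \frac{6}{3 + U}$
$\left(W{\left(-3,4 \right)} + h\right)^{2} = \left(- \frac{6}{3 + 4} - 5\right)^{2} = \left(- \frac{6}{7} - 5\right)^{2} = \left(- \frac{41}{7}\right)^{2} = \frac{1681}{49}$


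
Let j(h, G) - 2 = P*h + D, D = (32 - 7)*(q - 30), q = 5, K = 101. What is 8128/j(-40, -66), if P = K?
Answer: -8128/4663 ≈ -1.7431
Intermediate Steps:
P = 101
D = -625 (D = (32 - 7)*(5 - 30) = 25*(-25) = -625)
j(h, G) = -623 + 101*h (j(h, G) = 2 + (101*h - 625) = 2 + (-625 + 101*h) = -623 + 101*h)
8128/j(-40, -66) = 8128/(-623 + 101*(-40)) = 8128/(-623 - 4040) = 8128/(-4663) = 8128*(-1/4663) = -8128/4663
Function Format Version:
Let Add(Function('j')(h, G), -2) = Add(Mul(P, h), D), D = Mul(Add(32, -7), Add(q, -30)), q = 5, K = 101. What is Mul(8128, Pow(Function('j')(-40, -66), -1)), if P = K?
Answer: Rational(-8128, 4663) ≈ -1.7431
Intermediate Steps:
P = 101
D = -625 (D = Mul(Add(32, -7), Add(5, -30)) = Mul(25, -25) = -625)
Function('j')(h, G) = Add(-623, Mul(101, h)) (Function('j')(h, G) = Add(2, Add(Mul(101, h), -625)) = Add(2, Add(-625, Mul(101, h))) = Add(-623, Mul(101, h)))
Mul(8128, Pow(Function('j')(-40, -66), -1)) = Mul(8128, Pow(Add(-623, Mul(101, -40)), -1)) = Mul(8128, Pow(Add(-623, -4040), -1)) = Mul(8128, Pow(-4663, -1)) = Mul(8128, Rational(-1, 4663)) = Rational(-8128, 4663)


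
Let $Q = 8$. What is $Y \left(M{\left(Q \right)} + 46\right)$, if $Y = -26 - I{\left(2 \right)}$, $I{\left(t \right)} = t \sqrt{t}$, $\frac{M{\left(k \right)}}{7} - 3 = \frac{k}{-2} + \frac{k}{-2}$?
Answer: $-286 - 22 \sqrt{2} \approx -317.11$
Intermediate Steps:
$M{\left(k \right)} = 21 - 7 k$ ($M{\left(k \right)} = 21 + 7 \left(\frac{k}{-2} + \frac{k}{-2}\right) = 21 + 7 \left(k \left(- \frac{1}{2}\right) + k \left(- \frac{1}{2}\right)\right) = 21 + 7 \left(- \frac{k}{2} - \frac{k}{2}\right) = 21 + 7 \left(- k\right) = 21 - 7 k$)
$I{\left(t \right)} = t^{\frac{3}{2}}$
$Y = -26 - 2 \sqrt{2}$ ($Y = -26 - 2^{\frac{3}{2}} = -26 - 2 \sqrt{2} \approx -28.828$)
$Y \left(M{\left(Q \right)} + 46\right) = \left(-26 - 2 \sqrt{2}\right) \left(\left(21 - 56\right) + 46\right) = \left(-26 - 2 \sqrt{2}\right) \left(-35 + 46\right) = \left(-26 - 2 \sqrt{2}\right) 11 = -286 - 22 \sqrt{2}$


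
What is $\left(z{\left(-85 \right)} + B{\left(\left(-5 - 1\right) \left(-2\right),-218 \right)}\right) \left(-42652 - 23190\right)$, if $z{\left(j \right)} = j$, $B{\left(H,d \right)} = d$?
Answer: $19950126$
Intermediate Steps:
$\left(z{\left(-85 \right)} + B{\left(\left(-5 - 1\right) \left(-2\right),-218 \right)}\right) \left(-42652 - 23190\right) = \left(-85 - 218\right) \left(-42652 - 23190\right) = \left(-303\right) \left(-65842\right) = 19950126$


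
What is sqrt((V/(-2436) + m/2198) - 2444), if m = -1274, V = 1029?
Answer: I*sqrt(202737700481)/9106 ≈ 49.447*I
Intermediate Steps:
sqrt((V/(-2436) + m/2198) - 2444) = sqrt((1029/(-2436) - 1274/2198) - 2444) = sqrt((1029*(-1/2436) - 1274*1/2198) - 2444) = sqrt((-49/116 - 91/157) - 2444) = sqrt(-18249/18212 - 2444) = sqrt(-44528377/18212) = I*sqrt(202737700481)/9106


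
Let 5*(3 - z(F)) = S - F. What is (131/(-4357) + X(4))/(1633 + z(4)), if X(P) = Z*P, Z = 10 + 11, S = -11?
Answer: 365857/7141123 ≈ 0.051232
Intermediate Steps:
z(F) = 26/5 + F/5 (z(F) = 3 - (-11 - F)/5 = 3 + (11/5 + F/5) = 26/5 + F/5)
Z = 21
X(P) = 21*P
(131/(-4357) + X(4))/(1633 + z(4)) = (131/(-4357) + 21*4)/(1633 + (26/5 + (1/5)*4)) = (131*(-1/4357) + 84)/(1633 + (26/5 + 4/5)) = (-131/4357 + 84)/(1633 + 6) = (365857/4357)/1639 = (365857/4357)*(1/1639) = 365857/7141123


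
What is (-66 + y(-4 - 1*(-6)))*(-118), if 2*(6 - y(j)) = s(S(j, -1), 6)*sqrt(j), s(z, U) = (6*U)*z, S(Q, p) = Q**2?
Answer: 7080 + 8496*sqrt(2) ≈ 19095.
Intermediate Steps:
s(z, U) = 6*U*z
y(j) = 6 - 18*j**(5/2) (y(j) = 6 - 6*6*j**2*sqrt(j)/2 = 6 - 36*j**2*sqrt(j)/2 = 6 - 18*j**(5/2))
(-66 + y(-4 - 1*(-6)))*(-118) = (-66 + (6 - 18*(-4 - 1*(-6))**(5/2)))*(-118) = (-66 + (6 - 18*(-4 + 6)**(5/2)))*(-118) = (-66 + (6 - 72*sqrt(2)))*(-118) = (-60 - 72*sqrt(2))*(-118) = 7080 + 8496*sqrt(2)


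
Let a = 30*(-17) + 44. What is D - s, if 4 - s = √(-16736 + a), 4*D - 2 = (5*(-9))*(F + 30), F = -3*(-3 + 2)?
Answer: -1499/4 + I*√17202 ≈ -374.75 + 131.16*I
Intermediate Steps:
a = -466 (a = -510 + 44 = -466)
F = 3 (F = -3*(-1) = 3)
D = -1483/4 (D = ½ + ((5*(-9))*(3 + 30))/4 = ½ + (-45*33)/4 = ½ + (¼)*(-1485) = ½ - 1485/4 = -1483/4 ≈ -370.75)
s = 4 - I*√17202 (s = 4 - √(-16736 - 466) = 4 - √(-17202) = 4 - I*√17202 ≈ 4.0 - 131.16*I)
D - s = -1483/4 - (4 - I*√17202) = -1483/4 + (-4 + I*√17202) = -1499/4 + I*√17202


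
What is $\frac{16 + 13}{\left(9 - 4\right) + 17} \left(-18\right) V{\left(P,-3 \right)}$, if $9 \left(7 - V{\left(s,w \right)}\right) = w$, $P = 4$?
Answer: $-174$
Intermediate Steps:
$V{\left(s,w \right)} = 7 - \frac{w}{9}$
$\frac{16 + 13}{\left(9 - 4\right) + 17} \left(-18\right) V{\left(P,-3 \right)} = \frac{16 + 13}{\left(9 - 4\right) + 17} \left(-18\right) \left(7 - - \frac{1}{3}\right) = \frac{29}{\left(9 - 4\right) + 17} \left(-18\right) \left(7 + \frac{1}{3}\right) = \frac{29}{5 + 17} \left(-18\right) \frac{22}{3} = \frac{29}{22} \left(-18\right) \frac{22}{3} = \left(- \frac{261}{11}\right) \frac{22}{3} = -174$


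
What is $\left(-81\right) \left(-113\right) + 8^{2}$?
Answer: $9217$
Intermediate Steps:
$\left(-81\right) \left(-113\right) + 8^{2} = 9153 + 64 = 9217$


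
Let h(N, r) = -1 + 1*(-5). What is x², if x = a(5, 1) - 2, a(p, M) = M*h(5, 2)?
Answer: 64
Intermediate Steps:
h(N, r) = -6 (h(N, r) = -1 - 5 = -6)
a(p, M) = -6*M (a(p, M) = M*(-6) = -6*M)
x = -8 (x = -6*1 - 2 = -6 - 2 = -8)
x² = (-8)² = 64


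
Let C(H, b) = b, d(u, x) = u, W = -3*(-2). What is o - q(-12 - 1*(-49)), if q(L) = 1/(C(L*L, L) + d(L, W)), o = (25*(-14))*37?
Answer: -958301/74 ≈ -12950.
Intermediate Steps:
W = 6
o = -12950 (o = -350*37 = -12950)
q(L) = 1/(2*L) (q(L) = 1/(L + L) = 1/(2*L))
o - q(-12 - 1*(-49)) = -12950 - 1/(2*(-12 - 1*(-49))) = -12950 - 1/(2*(-12 + 49)) = -12950 - 1/(2*37) = -12950 - 1*1/74 = -12950 - 1/74 = -958301/74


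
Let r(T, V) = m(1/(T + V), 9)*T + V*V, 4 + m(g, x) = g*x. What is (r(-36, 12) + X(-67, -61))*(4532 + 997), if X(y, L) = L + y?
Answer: 1918563/2 ≈ 9.5928e+5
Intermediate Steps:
m(g, x) = -4 + g*x
r(T, V) = V² + T*(-4 + 9/(T + V)) (r(T, V) = (-4 + 9/(T + V))*T + V*V = (-4 + 9/(T + V))*T + V² = T*(-4 + 9/(T + V)) + V² = V² + T*(-4 + 9/(T + V)))
(r(-36, 12) + X(-67, -61))*(4532 + 997) = ((12² - 1*(-36)*(4 - 9/(-36 + 12))) + (-61 - 67))*(4532 + 997) = ((144 - 1*(-36)*(4 - 9/(-24))) - 128)*5529 = ((144 - 1*(-36)*(4 - 9*(-1/24))) - 128)*5529 = ((144 - 1*(-36)*(4 + 3/8)) - 128)*5529 = ((144 - 1*(-36)*35/8) - 128)*5529 = ((144 + 315/2) - 128)*5529 = (603/2 - 128)*5529 = (347/2)*5529 = 1918563/2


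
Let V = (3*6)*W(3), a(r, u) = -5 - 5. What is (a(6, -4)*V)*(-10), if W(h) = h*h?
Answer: 16200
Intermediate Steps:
W(h) = h²
a(r, u) = -10
V = 162 (V = (3*6)*3² = 18*9 = 162)
(a(6, -4)*V)*(-10) = -10*162*(-10) = -1620*(-10) = 16200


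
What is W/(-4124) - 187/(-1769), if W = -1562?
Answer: 1767183/3647678 ≈ 0.48447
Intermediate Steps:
W/(-4124) - 187/(-1769) = -1562/(-4124) - 187/(-1769) = -1562*(-1/4124) - 187*(-1/1769) = 781/2062 + 187/1769 = 1767183/3647678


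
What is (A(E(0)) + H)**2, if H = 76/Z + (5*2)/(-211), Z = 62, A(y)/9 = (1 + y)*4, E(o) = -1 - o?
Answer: 59413264/42784681 ≈ 1.3887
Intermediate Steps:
A(y) = 36 + 36*y (A(y) = 9*((1 + y)*4) = 9*(4 + 4*y) = 36 + 36*y)
H = 7708/6541 (H = 76/62 + (5*2)/(-211) = 76*(1/62) + 10*(-1/211) = 38/31 - 10/211 = 7708/6541 ≈ 1.1784)
(A(E(0)) + H)**2 = ((36 + 36*(-1 - 1*0)) + 7708/6541)**2 = ((36 + 36*(-1 + 0)) + 7708/6541)**2 = ((36 + 36*(-1)) + 7708/6541)**2 = ((36 - 36) + 7708/6541)**2 = (0 + 7708/6541)**2 = (7708/6541)**2 = 59413264/42784681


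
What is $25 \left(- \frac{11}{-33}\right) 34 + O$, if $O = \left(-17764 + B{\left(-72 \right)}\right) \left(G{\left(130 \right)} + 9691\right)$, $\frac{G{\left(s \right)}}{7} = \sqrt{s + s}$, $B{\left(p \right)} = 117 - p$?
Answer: $- \frac{510957125}{3} - 246050 \sqrt{65} \approx -1.723 \cdot 10^{8}$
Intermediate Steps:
$G{\left(s \right)} = 7 \sqrt{2} \sqrt{s}$ ($G{\left(s \right)} = 7 \sqrt{s + s} = 7 \sqrt{2 s} = 7 \sqrt{2} \sqrt{s}$)
$O = -170319325 - 246050 \sqrt{65}$ ($O = \left(-17764 + \left(117 - -72\right)\right) \left(7 \sqrt{2} \sqrt{130} + 9691\right) = \left(-17764 + \left(117 + 72\right)\right) \left(14 \sqrt{65} + 9691\right) = \left(-17764 + 189\right) \left(9691 + 14 \sqrt{65}\right) = - 17575 \left(9691 + 14 \sqrt{65}\right) = -170319325 - 246050 \sqrt{65} \approx -1.723 \cdot 10^{8}$)
$25 \left(- \frac{11}{-33}\right) 34 + O = 25 \left(- \frac{11}{-33}\right) 34 - \left(170319325 + 246050 \sqrt{65}\right) = 25 \left(\left(-11\right) \left(- \frac{1}{33}\right)\right) 34 - \left(170319325 + 246050 \sqrt{65}\right) = 25 \cdot \frac{1}{3} \cdot 34 - \left(170319325 + 246050 \sqrt{65}\right) = \frac{25}{3} \cdot 34 - \left(170319325 + 246050 \sqrt{65}\right) = \frac{850}{3} - \left(170319325 + 246050 \sqrt{65}\right) = - \frac{510957125}{3} - 246050 \sqrt{65}$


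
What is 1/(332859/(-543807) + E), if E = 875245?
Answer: 181269/158654674952 ≈ 1.1425e-6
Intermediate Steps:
1/(332859/(-543807) + E) = 1/(332859/(-543807) + 875245) = 1/(332859*(-1/543807) + 875245) = 1/(-110953/181269 + 875245) = 1/(158654674952/181269) = 181269/158654674952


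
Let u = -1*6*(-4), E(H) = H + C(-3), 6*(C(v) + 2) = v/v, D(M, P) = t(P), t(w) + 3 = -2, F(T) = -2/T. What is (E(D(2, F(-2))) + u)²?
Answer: 10609/36 ≈ 294.69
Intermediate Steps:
t(w) = -5 (t(w) = -3 - 2 = -5)
D(M, P) = -5
C(v) = -11/6 (C(v) = -2 + (v/v)/6 = -2 + (⅙)*1 = -2 + ⅙ = -11/6)
E(H) = -11/6 + H (E(H) = H - 11/6 = -11/6 + H)
u = 24 (u = -6*(-4) = 24)
(E(D(2, F(-2))) + u)² = ((-11/6 - 5) + 24)² = (-41/6 + 24)² = (103/6)² = 10609/36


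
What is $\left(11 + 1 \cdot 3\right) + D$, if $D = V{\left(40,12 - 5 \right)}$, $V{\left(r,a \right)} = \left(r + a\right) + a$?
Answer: $68$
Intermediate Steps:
$V{\left(r,a \right)} = r + 2 a$ ($V{\left(r,a \right)} = \left(a + r\right) + a = r + 2 a$)
$D = 54$ ($D = 40 + 2 \left(12 - 5\right) = 40 + 2 \cdot 7 = 40 + 14 = 54$)
$\left(11 + 1 \cdot 3\right) + D = \left(11 + 1 \cdot 3\right) + 54 = \left(11 + 3\right) + 54 = 14 + 54 = 68$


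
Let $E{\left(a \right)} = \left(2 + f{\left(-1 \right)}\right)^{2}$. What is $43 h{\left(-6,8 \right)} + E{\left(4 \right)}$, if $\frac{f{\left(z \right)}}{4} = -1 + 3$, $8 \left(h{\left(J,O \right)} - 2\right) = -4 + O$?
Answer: $\frac{415}{2} \approx 207.5$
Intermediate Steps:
$h{\left(J,O \right)} = \frac{3}{2} + \frac{O}{8}$ ($h{\left(J,O \right)} = 2 + \frac{-4 + O}{8} = 2 + \left(- \frac{1}{2} + \frac{O}{8}\right) = \frac{3}{2} + \frac{O}{8}$)
$f{\left(z \right)} = 8$ ($f{\left(z \right)} = 4 \left(-1 + 3\right) = 4 \cdot 2 = 8$)
$E{\left(a \right)} = 100$ ($E{\left(a \right)} = \left(2 + 8\right)^{2} = 10^{2} = 100$)
$43 h{\left(-6,8 \right)} + E{\left(4 \right)} = 43 \left(\frac{3}{2} + \frac{1}{8} \cdot 8\right) + 100 = 43 \left(\frac{3}{2} + 1\right) + 100 = 43 \cdot \frac{5}{2} + 100 = \frac{215}{2} + 100 = \frac{415}{2}$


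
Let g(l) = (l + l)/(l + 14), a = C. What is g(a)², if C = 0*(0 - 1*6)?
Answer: 0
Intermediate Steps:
C = 0 (C = 0*(0 - 6) = 0*(-6) = 0)
a = 0
g(l) = 2*l/(14 + l) (g(l) = (2*l)/(14 + l) = 2*l/(14 + l))
g(a)² = (2*0/(14 + 0))² = (2*0/14)² = (2*0*(1/14))² = 0² = 0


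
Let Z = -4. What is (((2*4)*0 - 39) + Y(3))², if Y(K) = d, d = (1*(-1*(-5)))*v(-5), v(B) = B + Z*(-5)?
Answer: 1296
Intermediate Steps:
v(B) = 20 + B (v(B) = B - 4*(-5) = B + 20 = 20 + B)
d = 75 (d = (1*(-1*(-5)))*(20 - 5) = (1*5)*15 = 5*15 = 75)
Y(K) = 75
(((2*4)*0 - 39) + Y(3))² = (((2*4)*0 - 39) + 75)² = ((8*0 - 39) + 75)² = ((0 - 39) + 75)² = (-39 + 75)² = 36² = 1296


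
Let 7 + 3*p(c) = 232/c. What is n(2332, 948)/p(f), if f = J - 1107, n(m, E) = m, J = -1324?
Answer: -17007276/17249 ≈ -985.99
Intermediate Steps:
f = -2431 (f = -1324 - 1107 = -2431)
p(c) = -7/3 + 232/(3*c) (p(c) = -7/3 + (232/c)/3 = -7/3 + 232/(3*c))
n(2332, 948)/p(f) = 2332/(((⅓)*(232 - 7*(-2431))/(-2431))) = 2332/(((⅓)*(-1/2431)*(232 + 17017))) = 2332/(((⅓)*(-1/2431)*17249)) = 2332/(-17249/7293) = 2332*(-7293/17249) = -17007276/17249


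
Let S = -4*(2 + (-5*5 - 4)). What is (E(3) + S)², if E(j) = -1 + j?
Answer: 12100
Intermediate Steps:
S = 108 (S = -4*(2 + (-25 - 4)) = -4*(2 - 29) = -4*(-27) = 108)
(E(3) + S)² = ((-1 + 3) + 108)² = (2 + 108)² = 110² = 12100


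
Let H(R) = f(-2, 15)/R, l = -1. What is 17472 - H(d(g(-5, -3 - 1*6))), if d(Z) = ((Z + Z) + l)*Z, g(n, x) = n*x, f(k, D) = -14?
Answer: 69975374/4005 ≈ 17472.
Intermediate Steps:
d(Z) = Z*(-1 + 2*Z) (d(Z) = ((Z + Z) - 1)*Z = (2*Z - 1)*Z = (-1 + 2*Z)*Z = Z*(-1 + 2*Z))
H(R) = -14/R
17472 - H(d(g(-5, -3 - 1*6))) = 17472 - (-14)/((-5*(-3 - 1*6))*(-1 + 2*(-5*(-3 - 1*6)))) = 17472 - (-14)/((-5*(-3 - 6))*(-1 + 2*(-5*(-3 - 6)))) = 17472 - (-14)/((-5*(-9))*(-1 + 2*(-5*(-9)))) = 17472 - (-14)/(45*(-1 + 2*45)) = 17472 - (-14)/(45*(-1 + 90)) = 17472 - (-14)/(45*89) = 17472 - (-14)/4005 = 17472 - 1*(-14/4005) = 17472 + 14/4005 = 69975374/4005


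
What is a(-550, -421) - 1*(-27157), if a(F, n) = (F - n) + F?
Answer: 26478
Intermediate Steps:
a(F, n) = -n + 2*F
a(-550, -421) - 1*(-27157) = (-1*(-421) + 2*(-550)) - 1*(-27157) = (421 - 1100) + 27157 = -679 + 27157 = 26478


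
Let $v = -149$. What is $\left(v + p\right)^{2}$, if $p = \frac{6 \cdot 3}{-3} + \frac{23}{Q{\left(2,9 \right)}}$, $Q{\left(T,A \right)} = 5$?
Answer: $\frac{565504}{25} \approx 22620.0$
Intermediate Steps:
$p = - \frac{7}{5}$ ($p = \frac{6 \cdot 3}{-3} + \frac{23}{5} = 18 \left(- \frac{1}{3}\right) + 23 \cdot \frac{1}{5} = -6 + \frac{23}{5} = - \frac{7}{5} \approx -1.4$)
$\left(v + p\right)^{2} = \left(-149 - \frac{7}{5}\right)^{2} = \left(- \frac{752}{5}\right)^{2} = \frac{565504}{25}$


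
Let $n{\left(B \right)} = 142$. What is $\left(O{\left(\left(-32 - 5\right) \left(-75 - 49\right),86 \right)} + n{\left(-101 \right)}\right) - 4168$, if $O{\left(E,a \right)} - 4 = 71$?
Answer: $-3951$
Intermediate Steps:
$O{\left(E,a \right)} = 75$ ($O{\left(E,a \right)} = 4 + 71 = 75$)
$\left(O{\left(\left(-32 - 5\right) \left(-75 - 49\right),86 \right)} + n{\left(-101 \right)}\right) - 4168 = \left(75 + 142\right) - 4168 = 217 - 4168 = -3951$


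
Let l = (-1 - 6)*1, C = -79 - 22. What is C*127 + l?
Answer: -12834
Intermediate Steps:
C = -101
l = -7 (l = -7*1 = -7)
C*127 + l = -101*127 - 7 = -12827 - 7 = -12834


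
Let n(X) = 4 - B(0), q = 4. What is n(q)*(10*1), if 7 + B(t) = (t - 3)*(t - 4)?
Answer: -10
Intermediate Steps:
B(t) = -7 + (-4 + t)*(-3 + t) (B(t) = -7 + (t - 3)*(t - 4) = -7 + (-3 + t)*(-4 + t) = -7 + (-4 + t)*(-3 + t))
n(X) = -1 (n(X) = 4 - (5 + 0**2 - 7*0) = 4 - (5 + 0 + 0) = 4 - 1*5 = 4 - 5 = -1)
n(q)*(10*1) = -10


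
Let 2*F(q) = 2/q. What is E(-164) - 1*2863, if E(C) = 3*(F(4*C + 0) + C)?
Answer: -2200883/656 ≈ -3355.0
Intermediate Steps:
F(q) = 1/q (F(q) = (2/q)/2 = 1/q)
E(C) = 3*C + 3/(4*C) (E(C) = 3*(1/(4*C + 0) + C) = 3*(1/(4*C) + C) = 3*(C + 1/(4*C)) = 3*C + 3/(4*C))
E(-164) - 1*2863 = (3*(-164) + (¾)/(-164)) - 1*2863 = (-492 + (¾)*(-1/164)) - 2863 = (-492 - 3/656) - 2863 = -322755/656 - 2863 = -2200883/656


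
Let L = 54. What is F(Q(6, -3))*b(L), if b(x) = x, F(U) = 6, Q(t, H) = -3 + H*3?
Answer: 324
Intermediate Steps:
Q(t, H) = -3 + 3*H
F(Q(6, -3))*b(L) = 6*54 = 324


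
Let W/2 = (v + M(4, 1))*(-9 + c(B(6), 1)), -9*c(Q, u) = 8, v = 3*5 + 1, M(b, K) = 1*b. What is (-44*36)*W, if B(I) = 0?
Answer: 626560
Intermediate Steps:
M(b, K) = b
v = 16 (v = 15 + 1 = 16)
c(Q, u) = -8/9 (c(Q, u) = -⅑*8 = -8/9)
W = -3560/9 (W = 2*((16 + 4)*(-9 - 8/9)) = 2*(20*(-89/9)) = 2*(-1780/9) = -3560/9 ≈ -395.56)
(-44*36)*W = -44*36*(-3560/9) = -1584*(-3560/9) = 626560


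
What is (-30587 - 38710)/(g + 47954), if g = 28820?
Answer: -69297/76774 ≈ -0.90261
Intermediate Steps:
(-30587 - 38710)/(g + 47954) = (-30587 - 38710)/(28820 + 47954) = -69297/76774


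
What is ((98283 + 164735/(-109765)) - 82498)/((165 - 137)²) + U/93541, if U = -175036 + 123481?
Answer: 321675332991/16428044584 ≈ 19.581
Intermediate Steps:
U = -51555
((98283 + 164735/(-109765)) - 82498)/((165 - 137)²) + U/93541 = ((98283 + 164735/(-109765)) - 82498)/((165 - 137)²) - 51555/93541 = ((98283 + 164735*(-1/109765)) - 82498)/(28²) - 51555*1/93541 = ((98283 - 32947/21953) - 82498)/784 - 7365/13363 = (2157573752/21953 - 82498)*(1/784) - 7365/13363 = (346495158/21953)*(1/784) - 7365/13363 = 173247579/8605576 - 7365/13363 = 321675332991/16428044584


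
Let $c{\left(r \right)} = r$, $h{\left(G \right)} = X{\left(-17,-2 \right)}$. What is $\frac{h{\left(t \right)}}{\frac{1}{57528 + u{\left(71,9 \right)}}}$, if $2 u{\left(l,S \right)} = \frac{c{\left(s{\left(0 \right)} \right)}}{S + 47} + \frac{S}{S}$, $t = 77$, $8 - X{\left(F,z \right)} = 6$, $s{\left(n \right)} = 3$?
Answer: $\frac{6443195}{56} \approx 1.1506 \cdot 10^{5}$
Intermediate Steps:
$X{\left(F,z \right)} = 2$ ($X{\left(F,z \right)} = 8 - 6 = 2$)
$h{\left(G \right)} = 2$
$u{\left(l,S \right)} = \frac{1}{2} + \frac{3}{2 \left(47 + S\right)}$ ($u{\left(l,S \right)} = \frac{\frac{3}{S + 47} + \frac{S}{S}}{2} = \frac{\frac{3}{47 + S} + 1}{2} = \frac{1 + \frac{3}{47 + S}}{2} = \frac{1}{2} + \frac{3}{2 \left(47 + S\right)}$)
$\frac{h{\left(t \right)}}{\frac{1}{57528 + u{\left(71,9 \right)}}} = \frac{2}{\frac{1}{57528 + \frac{50 + 9}{2 \left(47 + 9\right)}}} = \frac{2}{\frac{1}{57528 + \frac{1}{2} \cdot \frac{1}{56} \cdot 59}} = \frac{2}{\frac{1}{57528 + \frac{59}{112}}} = \frac{2}{\frac{1}{\frac{6443195}{112}}} = \frac{2}{\frac{112}{6443195}} = 2 \cdot \frac{6443195}{112} = \frac{6443195}{56}$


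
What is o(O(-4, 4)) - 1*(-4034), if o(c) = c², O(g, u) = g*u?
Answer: 4290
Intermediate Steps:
o(O(-4, 4)) - 1*(-4034) = (-4*4)² - 1*(-4034) = (-16)² + 4034 = 256 + 4034 = 4290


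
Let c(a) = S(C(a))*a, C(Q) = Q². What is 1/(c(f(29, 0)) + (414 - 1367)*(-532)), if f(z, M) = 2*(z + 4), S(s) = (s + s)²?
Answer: 1/5009837300 ≈ 1.9961e-10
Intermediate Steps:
S(s) = 4*s² (S(s) = (2*s)² = 4*s²)
f(z, M) = 8 + 2*z (f(z, M) = 2*(4 + z) = 8 + 2*z)
c(a) = 4*a⁵ (c(a) = (4*(a²)²)*a = (4*a⁴)*a = 4*a⁵)
1/(c(f(29, 0)) + (414 - 1367)*(-532)) = 1/(4*(8 + 2*29)⁵ + (414 - 1367)*(-532)) = 1/(4*(8 + 58)⁵ - 953*(-532)) = 1/(4*66⁵ + 506996) = 1/(4*1252332576 + 506996) = 1/(5009330304 + 506996) = 1/5009837300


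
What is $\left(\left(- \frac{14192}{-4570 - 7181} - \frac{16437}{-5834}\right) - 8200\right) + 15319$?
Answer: $\frac{488321370061}{68555334} \approx 7123.0$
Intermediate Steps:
$\left(\left(- \frac{14192}{-4570 - 7181} - \frac{16437}{-5834}\right) - 8200\right) + 15319 = \left(\left(- \frac{14192}{-11751} - - \frac{16437}{5834}\right) - 8200\right) + 15319 = \left(\left(\left(-14192\right) \left(- \frac{1}{11751}\right) + \frac{16437}{5834}\right) - 8200\right) + 15319 = \left(\left(\frac{14192}{11751} + \frac{16437}{5834}\right) - 8200\right) + 15319 = \left(\frac{275947315}{68555334} - 8200\right) + 15319 = - \frac{561877791485}{68555334} + 15319 = \frac{488321370061}{68555334}$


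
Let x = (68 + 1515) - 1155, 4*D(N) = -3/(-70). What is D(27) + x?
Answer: 119843/280 ≈ 428.01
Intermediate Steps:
D(N) = 3/280 (D(N) = (-3/(-70))/4 = (-3*(-1/70))/4 = (¼)*(3/70) = 3/280)
x = 428 (x = 1583 - 1155 = 428)
D(27) + x = 3/280 + 428 = 119843/280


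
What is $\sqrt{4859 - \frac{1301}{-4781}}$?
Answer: $\frac{2 \sqrt{27768263145}}{4781} \approx 69.708$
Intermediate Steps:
$\sqrt{4859 - \frac{1301}{-4781}} = \sqrt{4859 - - \frac{1301}{4781}} = \sqrt{4859 + \frac{1301}{4781}} = \sqrt{\frac{23232180}{4781}} = \frac{2 \sqrt{27768263145}}{4781}$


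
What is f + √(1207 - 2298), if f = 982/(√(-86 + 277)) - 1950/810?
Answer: -65/27 + 982*√191/191 + I*√1091 ≈ 68.648 + 33.03*I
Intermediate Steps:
f = -65/27 + 982*√191/191 (f = 982/(√191) - 1950*1/810 = 982*(√191/191) - 65/27 = 982*√191/191 - 65/27 = -65/27 + 982*√191/191 ≈ 68.648)
f + √(1207 - 2298) = (-65/27 + 982*√191/191) + √(1207 - 2298) = (-65/27 + 982*√191/191) + √(-1091) = (-65/27 + 982*√191/191) + I*√1091 = -65/27 + 982*√191/191 + I*√1091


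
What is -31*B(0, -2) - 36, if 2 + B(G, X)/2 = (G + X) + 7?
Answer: -222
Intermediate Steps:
B(G, X) = 10 + 2*G + 2*X (B(G, X) = -4 + 2*((G + X) + 7) = -4 + 2*(7 + G + X) = -4 + (14 + 2*G + 2*X) = 10 + 2*G + 2*X)
-31*B(0, -2) - 36 = -31*(10 + 2*0 + 2*(-2)) - 36 = -31*(10 + 0 - 4) - 36 = -31*6 - 36 = -186 - 36 = -222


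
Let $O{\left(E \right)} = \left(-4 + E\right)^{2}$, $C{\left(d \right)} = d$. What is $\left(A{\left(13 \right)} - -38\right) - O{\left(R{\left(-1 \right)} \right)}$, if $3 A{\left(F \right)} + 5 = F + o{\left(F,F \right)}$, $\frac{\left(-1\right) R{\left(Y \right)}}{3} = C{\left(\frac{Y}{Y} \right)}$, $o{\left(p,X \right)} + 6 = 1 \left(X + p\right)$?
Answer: $- \frac{5}{3} \approx -1.6667$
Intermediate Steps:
$o{\left(p,X \right)} = -6 + X + p$ ($o{\left(p,X \right)} = -6 + 1 \left(X + p\right) = -6 + \left(X + p\right) = -6 + X + p$)
$R{\left(Y \right)} = -3$ ($R{\left(Y \right)} = - 3 \frac{Y}{Y} = \left(-3\right) 1 = -3$)
$A{\left(F \right)} = - \frac{11}{3} + F$ ($A{\left(F \right)} = - \frac{5}{3} + \frac{F + \left(-6 + F + F\right)}{3} = - \frac{5}{3} + \frac{F + \left(-6 + 2 F\right)}{3} = - \frac{5}{3} + \frac{-6 + 3 F}{3} = - \frac{5}{3} + \left(-2 + F\right) = - \frac{11}{3} + F$)
$\left(A{\left(13 \right)} - -38\right) - O{\left(R{\left(-1 \right)} \right)} = \left(\left(- \frac{11}{3} + 13\right) - -38\right) - \left(-4 - 3\right)^{2} = \left(\frac{28}{3} + 38\right) - \left(-7\right)^{2} = \frac{142}{3} - 49 = - \frac{5}{3}$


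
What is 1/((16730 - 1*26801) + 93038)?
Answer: 1/82967 ≈ 1.2053e-5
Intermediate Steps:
1/((16730 - 1*26801) + 93038) = 1/((16730 - 26801) + 93038) = 1/(-10071 + 93038) = 1/82967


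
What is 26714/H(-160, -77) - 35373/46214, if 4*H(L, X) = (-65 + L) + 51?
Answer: -2472199043/4020618 ≈ -614.88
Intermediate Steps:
H(L, X) = -7/2 + L/4 (H(L, X) = ((-65 + L) + 51)/4 = (-14 + L)/4 = -7/2 + L/4)
26714/H(-160, -77) - 35373/46214 = 26714/(-7/2 + (1/4)*(-160)) - 35373/46214 = 26714/(-7/2 - 40) - 35373*1/46214 = 26714/(-87/2) - 35373/46214 = 26714*(-2/87) - 35373/46214 = -53428/87 - 35373/46214 = -2472199043/4020618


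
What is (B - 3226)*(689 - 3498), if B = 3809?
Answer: -1637647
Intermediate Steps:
(B - 3226)*(689 - 3498) = (3809 - 3226)*(689 - 3498) = 583*(-2809) = -1637647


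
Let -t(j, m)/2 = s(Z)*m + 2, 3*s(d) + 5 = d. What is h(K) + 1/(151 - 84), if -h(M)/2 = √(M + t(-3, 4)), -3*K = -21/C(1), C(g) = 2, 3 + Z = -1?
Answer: 1/67 - √94 ≈ -9.6804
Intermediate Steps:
Z = -4 (Z = -3 - 1 = -4)
s(d) = -5/3 + d/3
t(j, m) = -4 + 6*m (t(j, m) = -2*((-5/3 + (⅓)*(-4))*m + 2) = -2*((-5/3 - 4/3)*m + 2) = -2*(-3*m + 2) = -2*(2 - 3*m) = -4 + 6*m)
K = 7/2 (K = -(-7)/2 = -⅓*(-21/2) = 7/2 ≈ 3.5000)
h(M) = -2*√(20 + M) (h(M) = -2*√(M + (-4 + 6*4)) = -2*√(M + (-4 + 24)) = -2*√(M + 20) = -2*√(20 + M))
h(K) + 1/(151 - 84) = -2*√(20 + 7/2) + 1/(151 - 84) = -√94 + 1/67 = 1/67 - √94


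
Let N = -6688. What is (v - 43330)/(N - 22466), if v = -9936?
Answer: 26633/14577 ≈ 1.8271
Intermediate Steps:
(v - 43330)/(N - 22466) = (-9936 - 43330)/(-6688 - 22466) = -53266/(-29154) = -53266*(-1/29154) = 26633/14577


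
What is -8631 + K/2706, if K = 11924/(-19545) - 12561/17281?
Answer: -7888482723010859/913970834370 ≈ -8631.0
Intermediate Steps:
K = -451563389/337757145 (K = 11924*(-1/19545) - 12561*1/17281 = -11924/19545 - 12561/17281 = -451563389/337757145 ≈ -1.3369)
-8631 + K/2706 = -8631 - 451563389/337757145/2706 = -8631 - 451563389/337757145*1/2706 = -8631 - 451563389/913970834370 = -7888482723010859/913970834370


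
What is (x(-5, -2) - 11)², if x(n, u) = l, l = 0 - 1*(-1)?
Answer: 100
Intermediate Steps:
l = 1 (l = 0 + 1 = 1)
x(n, u) = 1
(x(-5, -2) - 11)² = (1 - 11)² = (-10)² = 100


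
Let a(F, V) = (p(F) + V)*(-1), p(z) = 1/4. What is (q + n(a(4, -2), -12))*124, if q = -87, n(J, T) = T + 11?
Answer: -10912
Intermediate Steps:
p(z) = ¼
a(F, V) = -¼ - V (a(F, V) = (¼ + V)*(-1) = -¼ - V)
n(J, T) = 11 + T
(q + n(a(4, -2), -12))*124 = (-87 + (11 - 12))*124 = (-87 - 1)*124 = -88*124 = -10912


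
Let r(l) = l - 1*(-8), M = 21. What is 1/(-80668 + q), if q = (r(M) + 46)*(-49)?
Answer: -1/84343 ≈ -1.1856e-5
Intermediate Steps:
r(l) = 8 + l (r(l) = l + 8 = 8 + l)
q = -3675 (q = ((8 + 21) + 46)*(-49) = (29 + 46)*(-49) = 75*(-49) = -3675)
1/(-80668 + q) = 1/(-80668 - 3675) = 1/(-84343) = -1/84343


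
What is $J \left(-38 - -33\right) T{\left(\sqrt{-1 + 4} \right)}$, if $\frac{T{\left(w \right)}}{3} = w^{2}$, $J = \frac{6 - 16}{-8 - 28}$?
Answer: $- \frac{25}{2} \approx -12.5$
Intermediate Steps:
$J = \frac{5}{18}$ ($J = - \frac{10}{-36} = \left(-10\right) \left(- \frac{1}{36}\right) = \frac{5}{18} \approx 0.27778$)
$T{\left(w \right)} = 3 w^{2}$
$J \left(-38 - -33\right) T{\left(\sqrt{-1 + 4} \right)} = \frac{5 \left(-38 - -33\right)}{18} \cdot 3 \left(\sqrt{-1 + 4}\right)^{2} = \frac{5 \left(-38 + 33\right)}{18} \cdot 3 \left(\sqrt{3}\right)^{2} = \frac{5}{18} \left(-5\right) 3 \cdot 3 = \left(- \frac{25}{18}\right) 9 = - \frac{25}{2}$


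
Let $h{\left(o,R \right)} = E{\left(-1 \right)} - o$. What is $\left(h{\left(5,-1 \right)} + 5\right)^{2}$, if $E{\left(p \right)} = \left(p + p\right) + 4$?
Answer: $4$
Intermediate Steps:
$E{\left(p \right)} = 4 + 2 p$ ($E{\left(p \right)} = 2 p + 4 = 4 + 2 p$)
$h{\left(o,R \right)} = 2 - o$ ($h{\left(o,R \right)} = \left(4 + 2 \left(-1\right)\right) - o = \left(4 - 2\right) - o = 2 - o$)
$\left(h{\left(5,-1 \right)} + 5\right)^{2} = \left(\left(2 - 5\right) + 5\right)^{2} = \left(-3 + 5\right)^{2} = 2^{2} = 4$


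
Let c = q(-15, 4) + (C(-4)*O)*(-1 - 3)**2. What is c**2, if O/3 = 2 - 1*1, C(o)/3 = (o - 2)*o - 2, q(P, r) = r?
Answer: 10061584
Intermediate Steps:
C(o) = -6 + 3*o*(-2 + o) (C(o) = 3*((o - 2)*o - 2) = 3*((-2 + o)*o - 2) = 3*(o*(-2 + o) - 2) = 3*(-2 + o*(-2 + o)) = -6 + 3*o*(-2 + o))
O = 3 (O = 3*(2 - 1*1) = 3*(2 - 1) = 3*1 = 3)
c = 3172 (c = 4 + ((-6 - 6*(-4) + 3*(-4)**2)*3)*(-1 - 3)**2 = 4 + ((-6 + 24 + 3*16)*3)*(-4)**2 = 4 + ((-6 + 24 + 48)*3)*16 = 4 + (66*3)*16 = 4 + 198*16 = 4 + 3168 = 3172)
c**2 = 3172**2 = 10061584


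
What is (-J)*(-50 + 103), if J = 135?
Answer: -7155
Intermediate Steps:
(-J)*(-50 + 103) = (-1*135)*(-50 + 103) = -135*53 = -7155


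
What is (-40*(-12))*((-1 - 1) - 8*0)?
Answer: -960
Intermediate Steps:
(-40*(-12))*((-1 - 1) - 8*0) = 480*(-2 + 0) = 480*(-2) = -960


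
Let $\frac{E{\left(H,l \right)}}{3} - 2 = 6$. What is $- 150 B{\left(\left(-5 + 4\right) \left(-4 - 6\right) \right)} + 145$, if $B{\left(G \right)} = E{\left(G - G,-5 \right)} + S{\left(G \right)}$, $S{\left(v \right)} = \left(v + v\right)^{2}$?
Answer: $-63455$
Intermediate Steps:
$S{\left(v \right)} = 4 v^{2}$ ($S{\left(v \right)} = \left(2 v\right)^{2} = 4 v^{2}$)
$E{\left(H,l \right)} = 24$ ($E{\left(H,l \right)} = 6 + 3 \cdot 6 = 6 + 18 = 24$)
$B{\left(G \right)} = 24 + 4 G^{2}$
$- 150 B{\left(\left(-5 + 4\right) \left(-4 - 6\right) \right)} + 145 = - 150 \left(24 + 4 \left(\left(-5 + 4\right) \left(-4 - 6\right)\right)^{2}\right) + 145 = - 150 \left(24 + 4 \left(\left(-1\right) \left(-10\right)\right)^{2}\right) + 145 = - 150 \left(24 + 4 \cdot 10^{2}\right) + 145 = - 150 \left(24 + 4 \cdot 100\right) + 145 = - 150 \left(24 + 400\right) + 145 = \left(-150\right) 424 + 145 = -63600 + 145 = -63455$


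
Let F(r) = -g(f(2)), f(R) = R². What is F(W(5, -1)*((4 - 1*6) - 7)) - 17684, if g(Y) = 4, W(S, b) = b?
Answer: -17688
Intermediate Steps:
F(r) = -4 (F(r) = -1*4 = -4)
F(W(5, -1)*((4 - 1*6) - 7)) - 17684 = -4 - 17684 = -17688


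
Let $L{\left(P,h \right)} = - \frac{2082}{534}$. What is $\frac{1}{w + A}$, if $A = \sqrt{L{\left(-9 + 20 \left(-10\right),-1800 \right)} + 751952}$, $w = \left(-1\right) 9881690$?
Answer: $- \frac{125638630}{1241521984124217} - \frac{\sqrt{5956180909}}{8690653888869519} \approx -1.0121 \cdot 10^{-7}$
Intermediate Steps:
$L{\left(P,h \right)} = - \frac{347}{89}$ ($L{\left(P,h \right)} = \left(-2082\right) \frac{1}{534} = - \frac{347}{89}$)
$w = -9881690$
$A = \frac{\sqrt{5956180909}}{89}$ ($A = \sqrt{- \frac{347}{89} + 751952} = \sqrt{\frac{66923381}{89}} = \frac{\sqrt{5956180909}}{89} \approx 867.15$)
$\frac{1}{w + A} = \frac{1}{-9881690 + \frac{\sqrt{5956180909}}{89}}$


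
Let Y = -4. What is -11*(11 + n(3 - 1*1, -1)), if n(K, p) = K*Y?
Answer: -33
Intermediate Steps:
n(K, p) = -4*K (n(K, p) = K*(-4) = -4*K)
-11*(11 + n(3 - 1*1, -1)) = -11*(11 - 4*(3 - 1*1)) = -11*(11 - 4*(3 - 1)) = -11*(11 - 4*2) = -11*(11 - 8) = -11*3 = -33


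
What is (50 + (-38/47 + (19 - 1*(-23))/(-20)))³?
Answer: 10842285826637/103823000 ≈ 1.0443e+5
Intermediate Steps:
(50 + (-38/47 + (19 - 1*(-23))/(-20)))³ = (50 + (-38*1/47 + (19 + 23)*(-1/20)))³ = (50 + (-38/47 + 42*(-1/20)))³ = (50 + (-38/47 - 21/10))³ = (50 - 1367/470)³ = (22133/470)³ = 10842285826637/103823000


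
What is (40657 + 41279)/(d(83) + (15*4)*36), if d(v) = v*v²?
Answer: 81936/573947 ≈ 0.14276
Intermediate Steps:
d(v) = v³
(40657 + 41279)/(d(83) + (15*4)*36) = (40657 + 41279)/(83³ + (15*4)*36) = 81936/(571787 + 60*36) = 81936/(571787 + 2160) = 81936/573947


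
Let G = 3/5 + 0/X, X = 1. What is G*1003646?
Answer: 3010938/5 ≈ 6.0219e+5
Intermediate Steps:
G = 3/5 (G = 3/5 + 0/1 = 3*(1/5) + 0*1 = 3/5 + 0 = 3/5 ≈ 0.60000)
G*1003646 = (3/5)*1003646 = 3010938/5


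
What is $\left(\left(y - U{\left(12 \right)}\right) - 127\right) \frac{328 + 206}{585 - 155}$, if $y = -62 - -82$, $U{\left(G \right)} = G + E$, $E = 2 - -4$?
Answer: $- \frac{6675}{43} \approx -155.23$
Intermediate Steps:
$E = 6$ ($E = 2 + 4 = 6$)
$U{\left(G \right)} = 6 + G$ ($U{\left(G \right)} = G + 6 = 6 + G$)
$y = 20$ ($y = -62 + 82 = 20$)
$\left(\left(y - U{\left(12 \right)}\right) - 127\right) \frac{328 + 206}{585 - 155} = \left(\left(20 - \left(6 + 12\right)\right) - 127\right) \frac{328 + 206}{585 - 155} = \left(\left(20 - 18\right) - 127\right) \frac{534}{430} = \left(\left(20 - 18\right) - 127\right) 534 \cdot \frac{1}{430} = \left(2 - 127\right) \frac{267}{215} = \left(-125\right) \frac{267}{215} = - \frac{6675}{43}$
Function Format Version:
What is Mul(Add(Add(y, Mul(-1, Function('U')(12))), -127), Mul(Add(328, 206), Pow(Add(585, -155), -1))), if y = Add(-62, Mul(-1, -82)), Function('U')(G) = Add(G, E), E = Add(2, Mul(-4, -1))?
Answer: Rational(-6675, 43) ≈ -155.23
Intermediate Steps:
E = 6 (E = Add(2, 4) = 6)
Function('U')(G) = Add(6, G) (Function('U')(G) = Add(G, 6) = Add(6, G))
y = 20 (y = Add(-62, 82) = 20)
Mul(Add(Add(y, Mul(-1, Function('U')(12))), -127), Mul(Add(328, 206), Pow(Add(585, -155), -1))) = Mul(Add(Add(20, Mul(-1, Add(6, 12))), -127), Mul(Add(328, 206), Pow(Add(585, -155), -1))) = Mul(Add(Add(20, Mul(-1, 18)), -127), Mul(534, Pow(430, -1))) = Mul(Add(Add(20, -18), -127), Mul(534, Rational(1, 430))) = Mul(Add(2, -127), Rational(267, 215)) = Mul(-125, Rational(267, 215)) = Rational(-6675, 43)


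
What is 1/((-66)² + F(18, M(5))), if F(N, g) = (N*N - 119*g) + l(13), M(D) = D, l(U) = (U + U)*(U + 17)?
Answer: 1/4865 ≈ 0.00020555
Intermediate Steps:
l(U) = 2*U*(17 + U) (l(U) = (2*U)*(17 + U) = 2*U*(17 + U))
F(N, g) = 780 + N² - 119*g (F(N, g) = (N*N - 119*g) + 2*13*(17 + 13) = (N² - 119*g) + 2*13*30 = (N² - 119*g) + 780 = 780 + N² - 119*g)
1/((-66)² + F(18, M(5))) = 1/((-66)² + (780 + 18² - 119*5)) = 1/(4356 + (780 + 324 - 595)) = 1/(4356 + 509) = 1/4865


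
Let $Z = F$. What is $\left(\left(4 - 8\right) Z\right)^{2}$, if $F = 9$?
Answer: $1296$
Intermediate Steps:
$Z = 9$
$\left(\left(4 - 8\right) Z\right)^{2} = \left(\left(4 - 8\right) 9\right)^{2} = \left(\left(-4\right) 9\right)^{2} = \left(-36\right)^{2} = 1296$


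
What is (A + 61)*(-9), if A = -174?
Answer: 1017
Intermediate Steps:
(A + 61)*(-9) = (-174 + 61)*(-9) = -113*(-9) = 1017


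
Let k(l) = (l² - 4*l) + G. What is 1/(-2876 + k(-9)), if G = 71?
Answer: -1/2688 ≈ -0.00037202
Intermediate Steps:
k(l) = 71 + l² - 4*l (k(l) = (l² - 4*l) + 71 = 71 + l² - 4*l)
1/(-2876 + k(-9)) = 1/(-2876 + (71 + (-9)² - 4*(-9))) = 1/(-2876 + (71 + 81 + 36)) = 1/(-2876 + 188) = 1/(-2688) = -1/2688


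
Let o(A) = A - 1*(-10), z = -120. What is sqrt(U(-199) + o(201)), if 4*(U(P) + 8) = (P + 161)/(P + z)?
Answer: sqrt(82642054)/638 ≈ 14.249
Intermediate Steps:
o(A) = 10 + A (o(A) = A + 10 = 10 + A)
U(P) = -8 + (161 + P)/(4*(-120 + P)) (U(P) = -8 + ((P + 161)/(P - 120))/4 = -8 + ((161 + P)/(-120 + P))/4 = -8 + (161 + P)/(4*(-120 + P)))
sqrt(U(-199) + o(201)) = sqrt((4001 - 31*(-199))/(4*(-120 - 199)) + (10 + 201)) = sqrt((1/4)*(4001 + 6169)/(-319) + 211) = sqrt((1/4)*(-1/319)*10170 + 211) = sqrt(-5085/638 + 211) = sqrt(129533/638) = sqrt(82642054)/638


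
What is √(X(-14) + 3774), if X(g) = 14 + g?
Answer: √3774 ≈ 61.433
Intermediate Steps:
√(X(-14) + 3774) = √((14 - 14) + 3774) = √(0 + 3774) = √3774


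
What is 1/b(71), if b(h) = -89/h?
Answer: -71/89 ≈ -0.79775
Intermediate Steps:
1/b(71) = 1/(-89/71) = -71/89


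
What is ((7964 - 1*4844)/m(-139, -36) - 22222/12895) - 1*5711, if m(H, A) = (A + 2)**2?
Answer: -21279290763/3726655 ≈ -5710.0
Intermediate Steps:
m(H, A) = (2 + A)**2
((7964 - 1*4844)/m(-139, -36) - 22222/12895) - 1*5711 = ((7964 - 1*4844)/((2 - 36)**2) - 22222/12895) - 1*5711 = ((7964 - 4844)/((-34)**2) - 22222*1/12895) - 5711 = (3120/1156 - 22222/12895) - 5711 = (3120*(1/1156) - 22222/12895) - 5711 = (780/289 - 22222/12895) - 5711 = 3635942/3726655 - 5711 = -21279290763/3726655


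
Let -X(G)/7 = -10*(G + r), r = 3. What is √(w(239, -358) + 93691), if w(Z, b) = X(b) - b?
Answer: √69199 ≈ 263.06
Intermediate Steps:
X(G) = 210 + 70*G (X(G) = -(-70)*(G + 3) = -(-70)*(3 + G) = -7*(-30 - 10*G) = 210 + 70*G)
w(Z, b) = 210 + 69*b (w(Z, b) = (210 + 70*b) - b = 210 + 69*b)
√(w(239, -358) + 93691) = √((210 + 69*(-358)) + 93691) = √((210 - 24702) + 93691) = √(-24492 + 93691) = √69199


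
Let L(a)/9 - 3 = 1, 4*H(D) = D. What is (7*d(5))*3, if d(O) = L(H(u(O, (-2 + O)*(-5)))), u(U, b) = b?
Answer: 756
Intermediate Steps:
H(D) = D/4
L(a) = 36 (L(a) = 27 + 9*1 = 27 + 9 = 36)
d(O) = 36
(7*d(5))*3 = (7*36)*3 = 252*3 = 756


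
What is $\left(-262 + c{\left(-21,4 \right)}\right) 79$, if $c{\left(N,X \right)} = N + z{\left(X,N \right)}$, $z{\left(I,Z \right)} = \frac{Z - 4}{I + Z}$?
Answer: $- \frac{378094}{17} \approx -22241.0$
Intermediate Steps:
$z{\left(I,Z \right)} = \frac{-4 + Z}{I + Z}$
$c{\left(N,X \right)} = N + \frac{-4 + N}{N + X}$ ($c{\left(N,X \right)} = N + \frac{-4 + N}{X + N} = N + \frac{-4 + N}{N + X}$)
$\left(-262 + c{\left(-21,4 \right)}\right) 79 = \left(-262 + \frac{-4 - 21 - 21 \left(-21 + 4\right)}{-21 + 4}\right) 79 = \left(-262 + \frac{-4 - 21 - -357}{-17}\right) 79 = \left(-262 - \frac{-4 - 21 + 357}{17}\right) 79 = \left(-262 - \frac{332}{17}\right) 79 = \left(- \frac{4786}{17}\right) 79 = - \frac{378094}{17}$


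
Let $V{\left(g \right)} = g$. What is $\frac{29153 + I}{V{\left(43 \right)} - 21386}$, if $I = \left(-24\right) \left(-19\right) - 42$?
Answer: $- \frac{29567}{21343} \approx -1.3853$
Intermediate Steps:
$I = 414$ ($I = 456 - 42 = 414$)
$\frac{29153 + I}{V{\left(43 \right)} - 21386} = \frac{29153 + 414}{43 - 21386} = \frac{29567}{-21343} = 29567 \left(- \frac{1}{21343}\right) = - \frac{29567}{21343}$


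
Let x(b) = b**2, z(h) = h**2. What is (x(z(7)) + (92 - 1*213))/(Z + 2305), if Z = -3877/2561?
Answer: 1459770/1474807 ≈ 0.98980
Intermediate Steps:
Z = -3877/2561 (Z = -3877*1/2561 = -3877/2561 ≈ -1.5139)
(x(z(7)) + (92 - 1*213))/(Z + 2305) = ((7**2)**2 + (92 - 1*213))/(-3877/2561 + 2305) = (49**2 + (92 - 213))/(5899228/2561) = (2401 - 121)*(2561/5899228) = 2280*(2561/5899228) = 1459770/1474807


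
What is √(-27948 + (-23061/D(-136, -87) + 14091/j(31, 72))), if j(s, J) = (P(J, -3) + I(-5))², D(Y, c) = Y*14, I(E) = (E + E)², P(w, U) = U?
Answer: 3*I*√6616892283365/46172 ≈ 167.14*I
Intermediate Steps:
I(E) = 4*E² (I(E) = (2*E)² = 4*E²)
D(Y, c) = 14*Y
j(s, J) = 9409 (j(s, J) = (-3 + 4*(-5)²)² = (-3 + 4*25)² = (-3 + 100)² = 97² = 9409)
√(-27948 + (-23061/D(-136, -87) + 14091/j(31, 72))) = √(-27948 + (-23061/(14*(-136)) + 14091/9409)) = √(-27948 + (-23061/(-1904) + 14091*(1/9409))) = √(-27948 + (-23061*(-1/1904) + 14091/9409)) = √(-27948 + (23061/1904 + 14091/9409)) = √(-27948 + 243810213/17914736) = √(-500437231515/17914736) = 3*I*√6616892283365/46172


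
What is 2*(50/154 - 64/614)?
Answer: 10422/23639 ≈ 0.44088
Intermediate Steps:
2*(50/154 - 64/614) = 2*(50*(1/154) - 64*1/614) = 2*(25/77 - 32/307) = 2*(5211/23639) = 10422/23639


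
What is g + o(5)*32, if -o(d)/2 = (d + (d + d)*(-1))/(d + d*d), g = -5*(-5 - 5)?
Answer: 182/3 ≈ 60.667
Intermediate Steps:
g = 50 (g = -5*(-10) = 50)
o(d) = 2*d/(d + d**2) (o(d) = -2*(d + (d + d)*(-1))/(d + d*d) = -2*(d + (2*d)*(-1))/(d + d**2) = -2*(d - 2*d)/(d + d**2) = -2*(-d)/(d + d**2) = -(-2)*d/(d + d**2) = 2*d/(d + d**2))
g + o(5)*32 = 50 + (2/(1 + 5))*32 = 50 + (2/6)*32 = 50 + (2*(1/6))*32 = 50 + (1/3)*32 = 50 + 32/3 = 182/3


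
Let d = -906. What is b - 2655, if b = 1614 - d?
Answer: -135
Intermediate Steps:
b = 2520 (b = 1614 - 1*(-906) = 1614 + 906 = 2520)
b - 2655 = 2520 - 2655 = -135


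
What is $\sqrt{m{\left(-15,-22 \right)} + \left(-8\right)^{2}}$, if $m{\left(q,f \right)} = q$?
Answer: $7$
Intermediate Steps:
$\sqrt{m{\left(-15,-22 \right)} + \left(-8\right)^{2}} = \sqrt{-15 + \left(-8\right)^{2}} = \sqrt{-15 + 64} = \sqrt{49} = 7$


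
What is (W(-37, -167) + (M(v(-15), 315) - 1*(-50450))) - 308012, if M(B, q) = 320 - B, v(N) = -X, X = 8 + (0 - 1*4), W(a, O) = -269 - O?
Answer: -257340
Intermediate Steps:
X = 4 (X = 8 + (0 - 4) = 8 - 4 = 4)
v(N) = -4 (v(N) = -1*4 = -4)
(W(-37, -167) + (M(v(-15), 315) - 1*(-50450))) - 308012 = ((-269 - 1*(-167)) + ((320 - 1*(-4)) - 1*(-50450))) - 308012 = ((-269 + 167) + ((320 + 4) + 50450)) - 308012 = (-102 + (324 + 50450)) - 308012 = (-102 + 50774) - 308012 = 50672 - 308012 = -257340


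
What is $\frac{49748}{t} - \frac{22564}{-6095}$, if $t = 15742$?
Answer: $\frac{329208274}{47973745} \approx 6.8623$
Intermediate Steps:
$\frac{49748}{t} - \frac{22564}{-6095} = \frac{49748}{15742} - \frac{22564}{-6095} = 49748 \cdot \frac{1}{15742} - - \frac{22564}{6095} = \frac{24874}{7871} + \frac{22564}{6095} = \frac{329208274}{47973745}$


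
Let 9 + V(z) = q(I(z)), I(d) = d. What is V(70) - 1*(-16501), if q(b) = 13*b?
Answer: 17402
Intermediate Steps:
V(z) = -9 + 13*z
V(70) - 1*(-16501) = (-9 + 13*70) - 1*(-16501) = (-9 + 910) + 16501 = 901 + 16501 = 17402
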